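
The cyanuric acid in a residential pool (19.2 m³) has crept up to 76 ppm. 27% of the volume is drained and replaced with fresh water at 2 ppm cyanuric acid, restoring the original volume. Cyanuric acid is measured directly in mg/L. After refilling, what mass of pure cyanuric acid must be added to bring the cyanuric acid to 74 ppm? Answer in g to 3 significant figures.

345 g

Volume: 19.2 m³ = 19,200 L.
After draining 27% and refilling: 76 × 0.73 + 2 × 0.27 = 56.02 ppm.
Deficit to target: 74 − 56.02 = 17.98 mg/L.
Mass: 17.98 mg/L × 19,200 L = 345.2 g cyanuric acid.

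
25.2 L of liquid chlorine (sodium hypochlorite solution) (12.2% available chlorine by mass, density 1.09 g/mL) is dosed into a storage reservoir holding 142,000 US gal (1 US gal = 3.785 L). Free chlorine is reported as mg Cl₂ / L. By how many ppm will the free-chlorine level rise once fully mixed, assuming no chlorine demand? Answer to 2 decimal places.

Volume: 142,000 US gal × 3.785 L/gal = 537,470 L.
Mass of solution: 25.2 L × 1000 mL/L × 1.09 g/mL = 27,470 g.
Available chlorine delivered: 27,470 g × 0.122 = 3351 g as Cl₂.
Concentration rise: 3351 g / 537,470 L = 6.235 mg/L = 6.23 ppm.

6.23 ppm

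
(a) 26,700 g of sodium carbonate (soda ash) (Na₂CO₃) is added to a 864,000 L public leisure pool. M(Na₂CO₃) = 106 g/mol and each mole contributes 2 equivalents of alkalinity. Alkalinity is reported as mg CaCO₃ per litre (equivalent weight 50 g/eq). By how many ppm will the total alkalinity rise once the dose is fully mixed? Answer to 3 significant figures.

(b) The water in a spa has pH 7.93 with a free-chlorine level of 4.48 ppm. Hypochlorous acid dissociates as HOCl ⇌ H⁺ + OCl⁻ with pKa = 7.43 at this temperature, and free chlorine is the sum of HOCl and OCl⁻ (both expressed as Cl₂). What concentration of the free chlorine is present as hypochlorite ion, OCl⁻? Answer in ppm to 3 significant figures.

(a) 29.2 ppm; (b) 3.40 ppm

(a) Moles of Na₂CO₃: 26,700 g ÷ 106 g/mol = 251.9 mol → 503.8 eq of alkalinity.
(a) As CaCO₃: 503.8 eq × 50 g/eq = 25,190 g.
(a) Rise: 25,190 g / 864,000 L × 1000 = 29.15 mg/L.

(b) [OCl⁻]/[HOCl] = 10^(pH − pKa) = 10^(7.93 − 7.43) = 10^0.50 = 3.162.
(b) Fraction as HOCl = 1 / (1 + 3.162) = 0.2403.
(b) OCl⁻ = (1 − 0.2403) × 4.48 ppm = 3.404 ppm.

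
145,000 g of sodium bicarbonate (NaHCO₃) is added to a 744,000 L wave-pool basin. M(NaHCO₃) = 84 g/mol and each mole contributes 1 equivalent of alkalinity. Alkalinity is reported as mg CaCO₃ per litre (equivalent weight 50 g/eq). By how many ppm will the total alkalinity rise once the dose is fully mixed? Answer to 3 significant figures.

116 ppm

Moles of NaHCO₃: 145,000 g ÷ 84 g/mol = 1726 mol → 1726 eq of alkalinity.
As CaCO₃: 1726 eq × 50 g/eq = 86,310 g.
Rise: 86,310 g / 744,000 L × 1000 = 116 mg/L.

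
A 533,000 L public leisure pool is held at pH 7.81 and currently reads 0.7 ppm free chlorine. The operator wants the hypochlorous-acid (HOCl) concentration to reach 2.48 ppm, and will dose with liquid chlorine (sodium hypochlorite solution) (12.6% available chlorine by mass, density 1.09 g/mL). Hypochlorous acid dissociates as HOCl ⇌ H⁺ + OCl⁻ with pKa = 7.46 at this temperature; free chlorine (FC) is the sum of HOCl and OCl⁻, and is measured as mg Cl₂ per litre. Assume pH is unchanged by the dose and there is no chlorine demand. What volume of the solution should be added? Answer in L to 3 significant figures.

28.5 L

[OCl⁻]/[HOCl] = 10^(pH − pKa) = 10^(7.81 − 7.46) = 2.239; fraction as HOCl = 1/(1 + 2.239) = 0.3088.
Free chlorine required for 2.48 ppm HOCl: 2.48 / 0.3088 = 8.032 ppm.
FC to add: 8.032 − 0.7 = 7.332 mg/L as Cl₂.
Cl₂ equivalent: 7.332 mg/L × 533,000 L = 3908 g.
Product at 12.6% available Cl: 3908 / 0.126 = 31,020 g.
Volume: 31,020 g ÷ 1.09 g/mL = 28,450 mL.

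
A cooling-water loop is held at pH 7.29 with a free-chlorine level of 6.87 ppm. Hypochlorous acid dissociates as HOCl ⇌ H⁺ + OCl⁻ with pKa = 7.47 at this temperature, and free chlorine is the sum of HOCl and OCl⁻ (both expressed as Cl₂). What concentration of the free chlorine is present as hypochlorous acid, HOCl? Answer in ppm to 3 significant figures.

[OCl⁻]/[HOCl] = 10^(pH − pKa) = 10^(7.29 − 7.47) = 10^-0.18 = 0.6607.
Fraction as HOCl = 1 / (1 + 0.6607) = 0.6022.
HOCl = 0.6022 × 6.87 ppm = 4.137 ppm.

4.14 ppm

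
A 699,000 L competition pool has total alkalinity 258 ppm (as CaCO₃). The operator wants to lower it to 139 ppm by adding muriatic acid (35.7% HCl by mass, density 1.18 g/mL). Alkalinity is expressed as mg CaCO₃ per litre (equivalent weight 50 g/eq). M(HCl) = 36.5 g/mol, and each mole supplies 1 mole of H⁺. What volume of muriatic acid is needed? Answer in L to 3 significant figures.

144 L

Alkalinity to neutralize: (258 − 139) = 119 mg/L as CaCO₃ × 699,000 L = 83,180 g as CaCO₃.
Equivalents of H⁺ required: 83,180 ÷ 50 g/eq = 1664 eq = 1664 mol HCl.
Mass of HCl: 1664 × 36.5 = 60,720 g.
Mass of 35.7% solution: 60,720 / 0.357 = 170,100 g.
Volume: 170,100 g ÷ 1.18 g/mL = 144,100 mL.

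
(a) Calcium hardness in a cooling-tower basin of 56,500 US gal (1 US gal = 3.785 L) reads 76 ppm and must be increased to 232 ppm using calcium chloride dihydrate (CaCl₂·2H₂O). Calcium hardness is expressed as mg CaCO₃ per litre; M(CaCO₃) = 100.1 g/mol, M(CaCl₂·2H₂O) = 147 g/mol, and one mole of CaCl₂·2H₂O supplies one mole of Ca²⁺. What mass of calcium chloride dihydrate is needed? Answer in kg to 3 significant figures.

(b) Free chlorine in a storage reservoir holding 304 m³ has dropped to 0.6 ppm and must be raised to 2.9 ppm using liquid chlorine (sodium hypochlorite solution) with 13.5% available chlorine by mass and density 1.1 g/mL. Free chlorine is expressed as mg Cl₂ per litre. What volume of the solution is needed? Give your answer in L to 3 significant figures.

(a) Volume: 56,500 US gal × 3.785 L/gal = 213,852 L.
(a) Hardness to add: (232 − 76) = 156 mg/L as CaCO₃ × 213,852 L = 33,360 g as CaCO₃.
(a) Moles of Ca²⁺ (1 mol Ca²⁺ ≡ 1 mol CaCO₃): 33,360 / 100.1 g/mol = 333.3 mol.
(a) Mass of CaCl₂·2H₂O: 333.3 × 147 = 48,990 g.

(b) Volume: 304 m³ = 304,000 L.
(b) Chlorine deficit: 2.9 − 0.6 = 2.3 ppm = 2.3 mg/L as Cl₂.
(b) Cl₂ equivalent needed: 2.3 mg/L × 304,000 L = 699,200 mg = 699.2 g.
(b) Product at 13.5% available chlorine: 699.2 / 0.135 = 5179 g.
(b) Volume at density 1.1 g/mL: 5179 g ÷ 1.1 g/mL = 4708 mL.

(a) 49.0 kg; (b) 4.71 L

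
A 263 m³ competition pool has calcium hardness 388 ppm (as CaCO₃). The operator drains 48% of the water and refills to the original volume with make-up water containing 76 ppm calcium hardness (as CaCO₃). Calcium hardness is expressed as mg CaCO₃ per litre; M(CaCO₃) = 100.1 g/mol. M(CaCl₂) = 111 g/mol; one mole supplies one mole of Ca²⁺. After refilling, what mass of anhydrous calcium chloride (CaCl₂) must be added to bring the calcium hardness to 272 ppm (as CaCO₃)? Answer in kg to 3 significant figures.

Volume: 263 m³ = 263,000 L.
After draining 48% and refilling: 388 × 0.52 + 76 × 0.48 = 238.24 ppm.
Deficit to target: 272 − 238.24 = 33.76 mg/L.
As CaCO₃: 33.76 mg/L × 263,000 L = 8879 g; ÷ 100.1 = 88.7 mol Ca²⁺.
Mass: 88.7 × 111 = 9846 g.

9.85 kg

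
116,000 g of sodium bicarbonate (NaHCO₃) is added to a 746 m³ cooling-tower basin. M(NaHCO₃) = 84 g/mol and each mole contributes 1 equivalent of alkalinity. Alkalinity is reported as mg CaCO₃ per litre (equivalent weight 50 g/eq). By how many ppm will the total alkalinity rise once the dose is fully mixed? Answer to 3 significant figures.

Volume: 746 m³ = 746,000 L.
Moles of NaHCO₃: 116,000 g ÷ 84 g/mol = 1381 mol → 1381 eq of alkalinity.
As CaCO₃: 1381 eq × 50 g/eq = 69,050 g.
Rise: 69,050 g / 746,000 L × 1000 = 92.56 mg/L.

92.6 ppm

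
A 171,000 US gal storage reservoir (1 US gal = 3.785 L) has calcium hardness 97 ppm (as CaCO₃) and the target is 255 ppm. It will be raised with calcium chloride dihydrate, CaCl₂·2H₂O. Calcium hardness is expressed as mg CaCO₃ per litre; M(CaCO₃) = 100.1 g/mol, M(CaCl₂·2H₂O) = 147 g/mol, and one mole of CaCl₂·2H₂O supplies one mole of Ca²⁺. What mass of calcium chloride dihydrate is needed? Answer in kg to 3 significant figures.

150 kg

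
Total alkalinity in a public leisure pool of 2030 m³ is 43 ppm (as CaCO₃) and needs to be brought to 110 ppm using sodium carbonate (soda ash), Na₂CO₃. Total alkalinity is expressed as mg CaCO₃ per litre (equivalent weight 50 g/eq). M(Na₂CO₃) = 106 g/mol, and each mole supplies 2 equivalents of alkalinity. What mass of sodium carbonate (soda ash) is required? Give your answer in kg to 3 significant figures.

144 kg

Volume: 2030 m³ = 2,030,000 L.
Alkalinity to add: (110 − 43) = 67 mg/L as CaCO₃ × 2,030,000 L = 136,000 g as CaCO₃.
Equivalents: 136,000 g ÷ 50 g/eq = 2720 eq.
Each mole of Na₂CO₃ supplies 2 eq, so 2720 / 2 = 1360 mol.
Mass: 1360 mol × 106 g/mol = 144,200 g.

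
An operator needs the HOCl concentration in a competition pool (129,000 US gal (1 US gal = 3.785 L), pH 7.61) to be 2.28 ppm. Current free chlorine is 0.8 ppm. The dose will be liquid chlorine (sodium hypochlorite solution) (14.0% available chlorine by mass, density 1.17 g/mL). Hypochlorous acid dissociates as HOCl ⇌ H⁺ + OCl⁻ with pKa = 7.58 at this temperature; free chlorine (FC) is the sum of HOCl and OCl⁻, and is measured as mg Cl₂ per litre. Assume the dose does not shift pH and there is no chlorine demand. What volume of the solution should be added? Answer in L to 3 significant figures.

11.7 L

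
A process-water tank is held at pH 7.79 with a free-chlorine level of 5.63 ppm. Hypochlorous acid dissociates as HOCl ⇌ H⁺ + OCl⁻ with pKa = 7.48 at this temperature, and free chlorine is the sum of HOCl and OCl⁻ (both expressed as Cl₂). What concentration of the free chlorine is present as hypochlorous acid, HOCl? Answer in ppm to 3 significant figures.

1.85 ppm

[OCl⁻]/[HOCl] = 10^(pH − pKa) = 10^(7.79 − 7.48) = 10^0.31 = 2.042.
Fraction as HOCl = 1 / (1 + 2.042) = 0.3288.
HOCl = 0.3288 × 5.63 ppm = 1.851 ppm.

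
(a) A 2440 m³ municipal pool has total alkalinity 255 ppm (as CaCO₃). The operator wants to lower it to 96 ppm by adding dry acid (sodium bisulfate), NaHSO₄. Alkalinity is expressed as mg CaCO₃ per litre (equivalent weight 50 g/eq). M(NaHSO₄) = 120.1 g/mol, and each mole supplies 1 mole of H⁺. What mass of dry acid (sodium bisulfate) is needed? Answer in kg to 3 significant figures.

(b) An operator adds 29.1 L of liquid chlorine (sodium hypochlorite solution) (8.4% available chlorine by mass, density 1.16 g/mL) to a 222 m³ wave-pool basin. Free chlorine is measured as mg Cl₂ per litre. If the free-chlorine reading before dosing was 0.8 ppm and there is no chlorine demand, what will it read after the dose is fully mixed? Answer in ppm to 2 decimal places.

(a) 932 kg; (b) 13.57 ppm

(a) Volume: 2440 m³ = 2,440,000 L.
(a) Alkalinity to neutralize: (255 − 96) = 159 mg/L as CaCO₃ × 2,440,000 L = 388,000 g as CaCO₃.
(a) Equivalents of H⁺ required: 388,000 ÷ 50 g/eq = 7759 eq = 7759 mol NaHSO₄.
(a) Mass of NaHSO₄: 7759 × 120.1 = 931,900 g.

(b) Volume: 222 m³ = 222,000 L.
(b) Mass of solution: 29.1 L × 1000 mL/L × 1.16 g/mL = 33,760 g.
(b) Available chlorine delivered: 33,760 g × 0.084 = 2836 g as Cl₂.
(b) Concentration rise: 2836 g / 222,000 L = 12.77 mg/L = 12.77 ppm.
(b) Final FC: 0.8 + 12.77 = 13.57 ppm.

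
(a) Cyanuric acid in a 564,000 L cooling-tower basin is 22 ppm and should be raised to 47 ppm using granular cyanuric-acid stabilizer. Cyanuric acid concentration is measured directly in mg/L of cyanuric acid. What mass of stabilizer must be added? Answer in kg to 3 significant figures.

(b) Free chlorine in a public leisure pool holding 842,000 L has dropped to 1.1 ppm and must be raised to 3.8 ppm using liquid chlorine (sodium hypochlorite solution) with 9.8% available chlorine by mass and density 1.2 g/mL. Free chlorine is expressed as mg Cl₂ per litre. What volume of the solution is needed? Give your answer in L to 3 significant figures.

(a) 14.1 kg; (b) 19.3 L

(a) CYA to add: (47 − 22) = 25 mg/L × 564,000 L = 14,100 g cyanuric acid.

(b) Chlorine deficit: 3.8 − 1.1 = 2.7 ppm = 2.7 mg/L as Cl₂.
(b) Cl₂ equivalent needed: 2.7 mg/L × 842,000 L = 2,273,000 mg = 2273 g.
(b) Product at 9.8% available chlorine: 2273 / 0.098 = 23,200 g.
(b) Volume at density 1.2 g/mL: 23,200 g ÷ 1.2 g/mL = 19,330 mL.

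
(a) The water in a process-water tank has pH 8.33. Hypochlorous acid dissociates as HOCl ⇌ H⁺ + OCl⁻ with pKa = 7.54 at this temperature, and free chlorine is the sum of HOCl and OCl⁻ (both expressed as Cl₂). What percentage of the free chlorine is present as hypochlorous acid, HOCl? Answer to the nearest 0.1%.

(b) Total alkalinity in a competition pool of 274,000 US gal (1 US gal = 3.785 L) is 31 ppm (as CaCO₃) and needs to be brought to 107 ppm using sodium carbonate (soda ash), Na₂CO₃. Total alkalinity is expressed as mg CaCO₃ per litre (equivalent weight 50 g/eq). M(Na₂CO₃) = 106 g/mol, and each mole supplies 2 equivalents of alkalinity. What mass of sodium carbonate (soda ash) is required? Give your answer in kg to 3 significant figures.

(a) [OCl⁻]/[HOCl] = 10^(pH − pKa) = 10^(8.33 − 7.54) = 10^0.79 = 6.166.
(a) Fraction as HOCl = 1 / (1 + 6.166) = 0.1395.

(b) Volume: 274,000 US gal × 3.785 L/gal = 1,037,090 L.
(b) Alkalinity to add: (107 − 31) = 76 mg/L as CaCO₃ × 1,037,090 L = 78,820 g as CaCO₃.
(b) Equivalents: 78,820 g ÷ 50 g/eq = 1576 eq.
(b) Each mole of Na₂CO₃ supplies 2 eq, so 1576 / 2 = 788.2 mol.
(b) Mass: 788.2 mol × 106 g/mol = 83,550 g.

(a) 14.0%; (b) 83.5 kg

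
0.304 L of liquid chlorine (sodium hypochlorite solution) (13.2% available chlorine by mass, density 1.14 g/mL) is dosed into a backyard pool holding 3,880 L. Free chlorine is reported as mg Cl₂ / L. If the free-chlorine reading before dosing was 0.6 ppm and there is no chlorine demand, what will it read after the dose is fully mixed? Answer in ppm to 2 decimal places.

Mass of solution: 0.304 L × 1000 mL/L × 1.14 g/mL = 346.6 g.
Available chlorine delivered: 346.6 g × 0.132 = 45.75 g as Cl₂.
Concentration rise: 45.75 g / 3,880 L = 11.79 mg/L = 11.79 ppm.
Final FC: 0.6 + 11.79 = 12.39 ppm.

12.39 ppm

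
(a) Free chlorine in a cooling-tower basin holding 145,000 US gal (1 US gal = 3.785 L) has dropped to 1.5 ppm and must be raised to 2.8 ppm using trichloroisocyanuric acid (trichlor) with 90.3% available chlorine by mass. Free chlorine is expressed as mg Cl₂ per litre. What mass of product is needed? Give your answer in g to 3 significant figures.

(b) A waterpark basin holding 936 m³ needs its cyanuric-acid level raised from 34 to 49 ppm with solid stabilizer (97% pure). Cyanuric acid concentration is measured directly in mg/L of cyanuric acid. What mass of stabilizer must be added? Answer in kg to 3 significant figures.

(a) Volume: 145,000 US gal × 3.785 L/gal = 548,825 L.
(a) Chlorine deficit: 2.8 − 1.5 = 1.3 ppm = 1.3 mg/L as Cl₂.
(a) Cl₂ equivalent needed: 1.3 mg/L × 548,825 L = 713,500 mg = 713.5 g.
(a) Product at 90.3% available chlorine: 713.5 / 0.903 = 790.1 g.

(b) Volume: 936 m³ = 936,000 L.
(b) CYA to add: (49 − 34) = 15 mg/L × 936,000 L = 14,040 g cyanuric acid.
(b) At 97% purity: 14,040 / 0.97 = 14,470 g product.

(a) 790 g; (b) 14.5 kg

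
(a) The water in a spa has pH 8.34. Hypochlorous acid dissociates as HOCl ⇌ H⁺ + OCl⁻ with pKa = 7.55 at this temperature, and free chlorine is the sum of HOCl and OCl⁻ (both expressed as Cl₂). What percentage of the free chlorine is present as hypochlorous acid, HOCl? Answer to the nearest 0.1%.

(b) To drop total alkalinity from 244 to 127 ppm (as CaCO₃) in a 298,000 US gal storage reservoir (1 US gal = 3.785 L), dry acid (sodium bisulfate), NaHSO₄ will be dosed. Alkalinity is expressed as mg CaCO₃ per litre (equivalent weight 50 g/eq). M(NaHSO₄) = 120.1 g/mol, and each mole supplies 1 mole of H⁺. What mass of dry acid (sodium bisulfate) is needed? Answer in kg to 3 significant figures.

(a) [OCl⁻]/[HOCl] = 10^(pH − pKa) = 10^(8.34 − 7.55) = 10^0.79 = 6.166.
(a) Fraction as HOCl = 1 / (1 + 6.166) = 0.1395.

(b) Volume: 298,000 US gal × 3.785 L/gal = 1,127,930 L.
(b) Alkalinity to neutralize: (244 − 127) = 117 mg/L as CaCO₃ × 1,127,930 L = 132,000 g as CaCO₃.
(b) Equivalents of H⁺ required: 132,000 ÷ 50 g/eq = 2639 eq = 2639 mol NaHSO₄.
(b) Mass of NaHSO₄: 2639 × 120.1 = 317,000 g.

(a) 14.0%; (b) 317 kg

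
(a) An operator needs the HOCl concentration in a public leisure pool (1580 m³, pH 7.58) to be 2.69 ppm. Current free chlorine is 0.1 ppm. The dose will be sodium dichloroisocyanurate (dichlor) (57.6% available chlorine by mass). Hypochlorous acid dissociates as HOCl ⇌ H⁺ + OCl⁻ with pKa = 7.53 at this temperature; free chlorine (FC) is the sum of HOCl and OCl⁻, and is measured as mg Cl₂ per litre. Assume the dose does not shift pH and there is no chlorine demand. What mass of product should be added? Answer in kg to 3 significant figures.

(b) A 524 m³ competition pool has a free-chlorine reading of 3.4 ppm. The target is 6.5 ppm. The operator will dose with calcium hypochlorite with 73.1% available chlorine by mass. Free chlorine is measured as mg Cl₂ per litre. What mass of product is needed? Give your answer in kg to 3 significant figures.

(a) Volume: 1580 m³ = 1,580,000 L.
(a) [OCl⁻]/[HOCl] = 10^(pH − pKa) = 10^(7.58 − 7.53) = 1.122; fraction as HOCl = 1/(1 + 1.122) = 0.4712.
(a) Free chlorine required for 2.69 ppm HOCl: 2.69 / 0.4712 = 5.708 ppm.
(a) FC to add: 5.708 − 0.1 = 5.608 mg/L as Cl₂.
(a) Cl₂ equivalent: 5.608 mg/L × 1,580,000 L = 8861 g.
(a) Product at 57.6% available Cl: 8861 / 0.576 = 15,380 g.

(b) Volume: 524 m³ = 524,000 L.
(b) Chlorine deficit: 6.5 − 3.4 = 3.1 ppm = 3.1 mg/L as Cl₂.
(b) Cl₂ equivalent needed: 3.1 mg/L × 524,000 L = 1,624,000 mg = 1624 g.
(b) Product at 73.1% available chlorine: 1624 / 0.731 = 2222 g.

(a) 15.4 kg; (b) 2.22 kg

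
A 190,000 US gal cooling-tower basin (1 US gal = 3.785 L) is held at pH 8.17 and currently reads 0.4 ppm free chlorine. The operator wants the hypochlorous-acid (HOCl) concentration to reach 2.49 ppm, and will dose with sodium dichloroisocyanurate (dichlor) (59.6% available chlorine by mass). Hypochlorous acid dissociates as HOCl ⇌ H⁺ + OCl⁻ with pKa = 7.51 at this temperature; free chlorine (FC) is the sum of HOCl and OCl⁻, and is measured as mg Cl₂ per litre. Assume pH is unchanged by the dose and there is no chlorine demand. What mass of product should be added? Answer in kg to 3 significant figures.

16.3 kg

Volume: 190,000 US gal × 3.785 L/gal = 719,150 L.
[OCl⁻]/[HOCl] = 10^(pH − pKa) = 10^(8.17 − 7.51) = 4.571; fraction as HOCl = 1/(1 + 4.571) = 0.1795.
Free chlorine required for 2.49 ppm HOCl: 2.49 / 0.1795 = 13.87 ppm.
FC to add: 13.87 − 0.4 = 13.47 mg/L as Cl₂.
Cl₂ equivalent: 13.47 mg/L × 719,150 L = 9688 g.
Product at 59.6% available Cl: 9688 / 0.596 = 16,260 g.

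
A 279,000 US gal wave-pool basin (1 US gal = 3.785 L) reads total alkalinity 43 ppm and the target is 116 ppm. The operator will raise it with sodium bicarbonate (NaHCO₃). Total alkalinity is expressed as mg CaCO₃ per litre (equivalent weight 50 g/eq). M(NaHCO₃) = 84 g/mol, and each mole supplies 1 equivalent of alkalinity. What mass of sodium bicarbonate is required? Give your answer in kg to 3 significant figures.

130 kg

Volume: 279,000 US gal × 3.785 L/gal = 1,056,015 L.
Alkalinity to add: (116 − 43) = 73 mg/L as CaCO₃ × 1,056,015 L = 77,090 g as CaCO₃.
Equivalents: 77,090 g ÷ 50 g/eq = 1542 eq.
NaHCO₃ supplies 1 eq per mole → 1542 mol.
Mass: 1542 mol × 84 g/mol = 129,500 g.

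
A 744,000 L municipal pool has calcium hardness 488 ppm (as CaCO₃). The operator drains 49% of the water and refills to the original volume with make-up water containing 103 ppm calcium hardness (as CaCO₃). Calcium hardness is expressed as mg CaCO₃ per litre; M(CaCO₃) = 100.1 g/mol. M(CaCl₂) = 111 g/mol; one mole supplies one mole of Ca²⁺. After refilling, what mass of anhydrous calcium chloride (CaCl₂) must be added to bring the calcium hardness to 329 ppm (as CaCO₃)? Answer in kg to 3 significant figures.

After draining 49% and refilling: 488 × 0.51 + 103 × 0.49 = 299.35 ppm.
Deficit to target: 329 − 299.35 = 29.65 mg/L.
As CaCO₃: 29.65 mg/L × 744,000 L = 22,060 g; ÷ 100.1 = 220.4 mol Ca²⁺.
Mass: 220.4 × 111 = 24,460 g.

24.5 kg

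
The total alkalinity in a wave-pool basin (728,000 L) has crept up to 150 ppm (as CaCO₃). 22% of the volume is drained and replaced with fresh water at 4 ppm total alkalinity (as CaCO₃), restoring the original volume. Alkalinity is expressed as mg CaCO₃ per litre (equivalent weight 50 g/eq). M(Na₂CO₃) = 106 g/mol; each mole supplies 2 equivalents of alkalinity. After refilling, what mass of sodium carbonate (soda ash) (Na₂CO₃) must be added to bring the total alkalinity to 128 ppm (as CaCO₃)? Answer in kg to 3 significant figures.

After draining 22% and refilling: 150 × 0.78 + 4 × 0.22 = 117.88 ppm.
Deficit to target: 128 − 117.88 = 10.12 mg/L.
As CaCO₃: 10.12 mg/L × 728,000 L = 7367 g; ÷ 50 g/eq ÷ 2 = 73.67 mol Na₂CO₃.
Mass: 73.67 × 106 = 7809 g.

7.81 kg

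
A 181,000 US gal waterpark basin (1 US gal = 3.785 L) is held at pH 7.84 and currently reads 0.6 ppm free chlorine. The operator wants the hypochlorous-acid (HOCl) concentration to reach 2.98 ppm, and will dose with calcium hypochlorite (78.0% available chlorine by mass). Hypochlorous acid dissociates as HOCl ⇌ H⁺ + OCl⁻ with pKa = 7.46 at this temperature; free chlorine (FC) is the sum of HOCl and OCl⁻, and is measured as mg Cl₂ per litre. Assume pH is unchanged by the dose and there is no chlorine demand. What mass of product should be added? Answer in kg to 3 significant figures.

8.37 kg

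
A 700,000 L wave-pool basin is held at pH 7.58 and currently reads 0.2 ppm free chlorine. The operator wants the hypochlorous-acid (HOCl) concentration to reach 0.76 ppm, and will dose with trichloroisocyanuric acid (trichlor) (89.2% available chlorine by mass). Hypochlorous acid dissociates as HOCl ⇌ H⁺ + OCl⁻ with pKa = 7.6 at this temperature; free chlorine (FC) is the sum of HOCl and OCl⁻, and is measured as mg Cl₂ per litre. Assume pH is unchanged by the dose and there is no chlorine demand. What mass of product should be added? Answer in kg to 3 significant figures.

1.01 kg

[OCl⁻]/[HOCl] = 10^(pH − pKa) = 10^(7.58 − 7.6) = 0.955; fraction as HOCl = 1/(1 + 0.955) = 0.5115.
Free chlorine required for 0.76 ppm HOCl: 0.76 / 0.5115 = 1.486 ppm.
FC to add: 1.486 − 0.2 = 1.286 mg/L as Cl₂.
Cl₂ equivalent: 1.286 mg/L × 700,000 L = 900.1 g.
Product at 89.2% available Cl: 900.1 / 0.892 = 1009 g.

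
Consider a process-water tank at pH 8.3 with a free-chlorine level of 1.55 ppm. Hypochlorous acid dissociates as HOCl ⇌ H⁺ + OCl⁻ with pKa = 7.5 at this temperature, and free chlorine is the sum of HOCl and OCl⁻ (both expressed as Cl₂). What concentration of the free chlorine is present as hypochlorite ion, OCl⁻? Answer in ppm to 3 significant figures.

1.34 ppm

[OCl⁻]/[HOCl] = 10^(pH − pKa) = 10^(8.3 − 7.5) = 10^0.80 = 6.31.
Fraction as HOCl = 1 / (1 + 6.31) = 0.1368.
OCl⁻ = (1 − 0.1368) × 1.55 ppm = 1.338 ppm.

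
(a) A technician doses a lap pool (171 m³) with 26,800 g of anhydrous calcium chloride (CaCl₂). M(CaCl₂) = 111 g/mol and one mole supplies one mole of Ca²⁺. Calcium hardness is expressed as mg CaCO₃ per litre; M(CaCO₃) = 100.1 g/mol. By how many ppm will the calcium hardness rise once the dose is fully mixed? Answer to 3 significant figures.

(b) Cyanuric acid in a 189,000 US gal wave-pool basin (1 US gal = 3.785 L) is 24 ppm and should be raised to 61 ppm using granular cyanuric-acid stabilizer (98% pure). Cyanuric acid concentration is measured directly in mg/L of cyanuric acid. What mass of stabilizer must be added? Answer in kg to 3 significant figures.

(a) Volume: 171 m³ = 171,000 L.
(a) Moles of Ca²⁺: 26,800 g ÷ 111 g/mol = 241.4 mol.
(a) As CaCO₃: 241.4 mol × 100.1 g/mol = 24,170 g.
(a) Rise: 24,170 g / 171,000 L × 1000 = 141.3 mg/L.

(b) Volume: 189,000 US gal × 3.785 L/gal = 715,365 L.
(b) CYA to add: (61 − 24) = 37 mg/L × 715,365 L = 26,470 g cyanuric acid.
(b) At 98% purity: 26,470 / 0.98 = 27,010 g product.

(a) 141 ppm; (b) 27.0 kg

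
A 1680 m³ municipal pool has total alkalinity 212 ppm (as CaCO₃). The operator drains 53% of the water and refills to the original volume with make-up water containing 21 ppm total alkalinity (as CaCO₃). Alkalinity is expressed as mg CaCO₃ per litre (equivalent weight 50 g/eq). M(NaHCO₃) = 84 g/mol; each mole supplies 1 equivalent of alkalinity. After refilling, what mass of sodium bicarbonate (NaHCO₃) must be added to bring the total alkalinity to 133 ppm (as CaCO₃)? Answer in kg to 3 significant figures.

Volume: 1680 m³ = 1,680,000 L.
After draining 53% and refilling: 212 × 0.47 + 21 × 0.53 = 110.77 ppm.
Deficit to target: 133 − 110.77 = 22.23 mg/L.
As CaCO₃: 22.23 mg/L × 1,680,000 L = 37,350 g; ÷ 50 g/eq ÷ 1 = 746.9 mol NaHCO₃.
Mass: 746.9 × 84 = 62,740 g.

62.7 kg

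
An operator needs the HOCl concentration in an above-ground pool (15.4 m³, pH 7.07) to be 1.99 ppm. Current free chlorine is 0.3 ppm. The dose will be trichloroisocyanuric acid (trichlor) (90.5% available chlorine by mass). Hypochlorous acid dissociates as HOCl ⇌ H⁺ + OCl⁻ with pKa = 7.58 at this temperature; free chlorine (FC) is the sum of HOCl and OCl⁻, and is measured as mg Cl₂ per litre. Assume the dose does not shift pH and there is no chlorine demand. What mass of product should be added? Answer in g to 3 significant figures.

39.2 g

Volume: 15.4 m³ = 15,400 L.
[OCl⁻]/[HOCl] = 10^(pH − pKa) = 10^(7.07 − 7.58) = 0.309; fraction as HOCl = 1/(1 + 0.309) = 0.7639.
Free chlorine required for 1.99 ppm HOCl: 1.99 / 0.7639 = 2.605 ppm.
FC to add: 2.605 − 0.3 = 2.305 mg/L as Cl₂.
Cl₂ equivalent: 2.305 mg/L × 15,400 L = 35.5 g.
Product at 90.5% available Cl: 35.5 / 0.905 = 39.22 g.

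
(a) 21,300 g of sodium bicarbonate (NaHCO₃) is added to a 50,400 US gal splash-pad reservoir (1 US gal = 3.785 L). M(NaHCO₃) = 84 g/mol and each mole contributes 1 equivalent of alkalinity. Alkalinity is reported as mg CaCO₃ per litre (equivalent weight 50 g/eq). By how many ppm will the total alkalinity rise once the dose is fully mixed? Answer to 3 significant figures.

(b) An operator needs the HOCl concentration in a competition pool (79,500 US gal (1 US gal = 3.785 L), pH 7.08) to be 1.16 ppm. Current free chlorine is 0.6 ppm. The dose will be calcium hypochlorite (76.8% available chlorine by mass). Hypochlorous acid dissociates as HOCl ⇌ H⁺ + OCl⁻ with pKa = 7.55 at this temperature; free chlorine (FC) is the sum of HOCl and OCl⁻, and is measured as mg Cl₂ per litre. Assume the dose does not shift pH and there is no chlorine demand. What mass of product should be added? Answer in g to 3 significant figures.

(a) 66.5 ppm; (b) 373 g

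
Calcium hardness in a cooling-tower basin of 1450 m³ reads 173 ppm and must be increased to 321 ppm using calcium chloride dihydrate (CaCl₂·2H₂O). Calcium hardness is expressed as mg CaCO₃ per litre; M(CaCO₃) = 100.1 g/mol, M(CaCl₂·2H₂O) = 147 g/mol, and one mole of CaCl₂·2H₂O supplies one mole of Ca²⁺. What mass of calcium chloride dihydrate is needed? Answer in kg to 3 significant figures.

Volume: 1450 m³ = 1,450,000 L.
Hardness to add: (321 − 173) = 148 mg/L as CaCO₃ × 1,450,000 L = 214,600 g as CaCO₃.
Moles of Ca²⁺ (1 mol Ca²⁺ ≡ 1 mol CaCO₃): 214,600 / 100.1 g/mol = 2144 mol.
Mass of CaCl₂·2H₂O: 2144 × 147 = 315,100 g.

315 kg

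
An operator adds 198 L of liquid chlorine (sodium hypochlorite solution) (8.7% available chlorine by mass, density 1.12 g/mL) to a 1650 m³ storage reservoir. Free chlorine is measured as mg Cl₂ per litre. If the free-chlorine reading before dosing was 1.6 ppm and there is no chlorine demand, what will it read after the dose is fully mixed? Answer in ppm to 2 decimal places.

Volume: 1650 m³ = 1,650,000 L.
Mass of solution: 198 L × 1000 mL/L × 1.12 g/mL = 221,800 g.
Available chlorine delivered: 221,800 g × 0.087 = 19,290 g as Cl₂.
Concentration rise: 19,290 g / 1,650,000 L = 11.69 mg/L = 11.69 ppm.
Final FC: 1.6 + 11.69 = 13.29 ppm.

13.29 ppm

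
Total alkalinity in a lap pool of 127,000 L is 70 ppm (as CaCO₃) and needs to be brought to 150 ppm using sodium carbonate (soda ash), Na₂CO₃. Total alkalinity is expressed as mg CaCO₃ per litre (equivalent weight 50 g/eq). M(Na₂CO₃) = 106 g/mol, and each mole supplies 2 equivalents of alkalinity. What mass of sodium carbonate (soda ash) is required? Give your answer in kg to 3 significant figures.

10.8 kg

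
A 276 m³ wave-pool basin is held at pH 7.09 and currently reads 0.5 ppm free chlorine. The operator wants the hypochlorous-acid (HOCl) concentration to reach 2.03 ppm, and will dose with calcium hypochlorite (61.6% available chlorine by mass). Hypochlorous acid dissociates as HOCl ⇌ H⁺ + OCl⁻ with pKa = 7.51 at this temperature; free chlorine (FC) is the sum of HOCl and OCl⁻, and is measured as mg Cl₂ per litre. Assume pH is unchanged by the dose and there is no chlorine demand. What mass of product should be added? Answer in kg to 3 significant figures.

Volume: 276 m³ = 276,000 L.
[OCl⁻]/[HOCl] = 10^(pH − pKa) = 10^(7.09 − 7.51) = 0.3802; fraction as HOCl = 1/(1 + 0.3802) = 0.7245.
Free chlorine required for 2.03 ppm HOCl: 2.03 / 0.7245 = 2.802 ppm.
FC to add: 2.802 − 0.5 = 2.302 mg/L as Cl₂.
Cl₂ equivalent: 2.302 mg/L × 276,000 L = 635.3 g.
Product at 61.6% available Cl: 635.3 / 0.616 = 1031 g.

1.03 kg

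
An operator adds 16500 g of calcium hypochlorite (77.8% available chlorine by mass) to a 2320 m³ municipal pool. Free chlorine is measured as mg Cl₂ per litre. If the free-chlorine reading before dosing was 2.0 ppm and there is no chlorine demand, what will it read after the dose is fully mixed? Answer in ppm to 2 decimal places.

7.53 ppm

Volume: 2320 m³ = 2,320,000 L.
Available chlorine delivered: 16,500 g × 0.778 = 12,840 g as Cl₂.
Concentration rise: 12,840 g / 2,320,000 L = 5.533 mg/L = 5.53 ppm.
Final FC: 2.0 + 5.53 = 7.53 ppm.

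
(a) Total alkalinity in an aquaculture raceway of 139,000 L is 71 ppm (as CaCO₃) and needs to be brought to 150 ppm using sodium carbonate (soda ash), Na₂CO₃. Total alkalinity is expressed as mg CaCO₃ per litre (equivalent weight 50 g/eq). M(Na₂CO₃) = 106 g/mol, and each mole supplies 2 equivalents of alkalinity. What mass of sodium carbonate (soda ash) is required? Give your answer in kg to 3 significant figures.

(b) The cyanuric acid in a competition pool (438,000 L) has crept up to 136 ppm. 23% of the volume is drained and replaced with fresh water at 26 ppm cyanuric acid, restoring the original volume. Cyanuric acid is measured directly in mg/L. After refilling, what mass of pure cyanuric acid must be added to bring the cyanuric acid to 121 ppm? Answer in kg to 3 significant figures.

(a) Alkalinity to add: (150 − 71) = 79 mg/L as CaCO₃ × 139,000 L = 10,980 g as CaCO₃.
(a) Equivalents: 10,980 g ÷ 50 g/eq = 219.6 eq.
(a) Each mole of Na₂CO₃ supplies 2 eq, so 219.6 / 2 = 109.8 mol.
(a) Mass: 109.8 mol × 106 g/mol = 11,640 g.

(b) After draining 23% and refilling: 136 × 0.77 + 26 × 0.23 = 110.7 ppm.
(b) Deficit to target: 121 − 110.7 = 10.3 mg/L.
(b) Mass: 10.3 mg/L × 438,000 L = 4511 g cyanuric acid.

(a) 11.6 kg; (b) 4.51 kg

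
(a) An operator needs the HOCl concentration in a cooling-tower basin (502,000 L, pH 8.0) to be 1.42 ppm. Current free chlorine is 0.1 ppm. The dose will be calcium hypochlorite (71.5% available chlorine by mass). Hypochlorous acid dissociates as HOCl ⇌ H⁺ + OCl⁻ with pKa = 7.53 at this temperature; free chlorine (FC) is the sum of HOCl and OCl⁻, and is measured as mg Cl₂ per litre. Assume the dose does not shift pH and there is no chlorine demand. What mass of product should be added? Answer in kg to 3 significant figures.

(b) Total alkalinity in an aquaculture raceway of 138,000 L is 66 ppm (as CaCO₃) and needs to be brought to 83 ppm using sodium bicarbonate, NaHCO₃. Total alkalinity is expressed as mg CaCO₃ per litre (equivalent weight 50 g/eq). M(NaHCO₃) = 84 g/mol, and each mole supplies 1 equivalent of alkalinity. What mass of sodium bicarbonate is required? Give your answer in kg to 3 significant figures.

(a) [OCl⁻]/[HOCl] = 10^(pH − pKa) = 10^(8.0 − 7.53) = 2.951; fraction as HOCl = 1/(1 + 2.951) = 0.2531.
(a) Free chlorine required for 1.42 ppm HOCl: 1.42 / 0.2531 = 5.611 ppm.
(a) FC to add: 5.611 − 0.1 = 5.511 mg/L as Cl₂.
(a) Cl₂ equivalent: 5.511 mg/L × 502,000 L = 2766 g.
(a) Product at 71.5% available Cl: 2766 / 0.715 = 3869 g.

(b) Alkalinity to add: (83 − 66) = 17 mg/L as CaCO₃ × 138,000 L = 2346 g as CaCO₃.
(b) Equivalents: 2346 g ÷ 50 g/eq = 46.92 eq.
(b) NaHCO₃ supplies 1 eq per mole → 46.92 mol.
(b) Mass: 46.92 mol × 84 g/mol = 3941 g.

(a) 3.87 kg; (b) 3.94 kg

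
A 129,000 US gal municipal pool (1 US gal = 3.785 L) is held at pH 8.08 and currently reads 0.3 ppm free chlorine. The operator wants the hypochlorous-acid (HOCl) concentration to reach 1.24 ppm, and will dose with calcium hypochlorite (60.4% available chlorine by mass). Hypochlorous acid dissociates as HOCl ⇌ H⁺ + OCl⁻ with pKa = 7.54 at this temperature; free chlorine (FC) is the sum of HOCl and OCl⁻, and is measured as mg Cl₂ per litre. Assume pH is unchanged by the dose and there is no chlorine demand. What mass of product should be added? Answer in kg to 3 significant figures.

4.24 kg

Volume: 129,000 US gal × 3.785 L/gal = 488,265 L.
[OCl⁻]/[HOCl] = 10^(pH − pKa) = 10^(8.08 − 7.54) = 3.467; fraction as HOCl = 1/(1 + 3.467) = 0.2238.
Free chlorine required for 1.24 ppm HOCl: 1.24 / 0.2238 = 5.54 ppm.
FC to add: 5.54 − 0.3 = 5.24 mg/L as Cl₂.
Cl₂ equivalent: 5.24 mg/L × 488,265 L = 2558 g.
Product at 60.4% available Cl: 2558 / 0.604 = 4236 g.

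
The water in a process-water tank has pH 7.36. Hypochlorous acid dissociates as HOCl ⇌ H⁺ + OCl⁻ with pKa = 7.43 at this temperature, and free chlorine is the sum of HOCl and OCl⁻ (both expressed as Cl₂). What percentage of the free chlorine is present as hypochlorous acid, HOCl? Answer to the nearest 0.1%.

54.0%

[OCl⁻]/[HOCl] = 10^(pH − pKa) = 10^(7.36 − 7.43) = 10^-0.07 = 0.8511.
Fraction as HOCl = 1 / (1 + 0.8511) = 0.5402.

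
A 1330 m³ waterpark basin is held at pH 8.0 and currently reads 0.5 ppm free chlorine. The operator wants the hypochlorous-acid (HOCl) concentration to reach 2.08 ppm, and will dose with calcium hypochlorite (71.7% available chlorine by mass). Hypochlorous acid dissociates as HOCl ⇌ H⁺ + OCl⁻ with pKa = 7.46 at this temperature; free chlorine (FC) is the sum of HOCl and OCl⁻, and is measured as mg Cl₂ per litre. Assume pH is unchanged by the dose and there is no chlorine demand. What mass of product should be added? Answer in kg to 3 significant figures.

16.3 kg

Volume: 1330 m³ = 1,330,000 L.
[OCl⁻]/[HOCl] = 10^(pH − pKa) = 10^(8.0 − 7.46) = 3.467; fraction as HOCl = 1/(1 + 3.467) = 0.2238.
Free chlorine required for 2.08 ppm HOCl: 2.08 / 0.2238 = 9.292 ppm.
FC to add: 9.292 − 0.5 = 8.792 mg/L as Cl₂.
Cl₂ equivalent: 8.792 mg/L × 1,330,000 L = 11,690 g.
Product at 71.7% available Cl: 11,690 / 0.717 = 16,310 g.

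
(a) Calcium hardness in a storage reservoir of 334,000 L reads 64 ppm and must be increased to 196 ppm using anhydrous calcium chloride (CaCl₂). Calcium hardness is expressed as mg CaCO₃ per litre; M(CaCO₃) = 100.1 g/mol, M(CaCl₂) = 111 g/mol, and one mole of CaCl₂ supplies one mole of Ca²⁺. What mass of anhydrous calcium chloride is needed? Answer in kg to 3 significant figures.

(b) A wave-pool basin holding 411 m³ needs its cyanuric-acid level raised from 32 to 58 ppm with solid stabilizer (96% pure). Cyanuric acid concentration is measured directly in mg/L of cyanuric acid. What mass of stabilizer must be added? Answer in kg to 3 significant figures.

(a) 48.9 kg; (b) 11.1 kg

(a) Hardness to add: (196 − 64) = 132 mg/L as CaCO₃ × 334,000 L = 44,090 g as CaCO₃.
(a) Moles of Ca²⁺ (1 mol Ca²⁺ ≡ 1 mol CaCO₃): 44,090 / 100.1 g/mol = 440.4 mol.
(a) Mass of CaCl₂: 440.4 × 111 = 48,890 g.

(b) Volume: 411 m³ = 411,000 L.
(b) CYA to add: (58 − 32) = 26 mg/L × 411,000 L = 10,690 g cyanuric acid.
(b) At 96% purity: 10,690 / 0.96 = 11,130 g product.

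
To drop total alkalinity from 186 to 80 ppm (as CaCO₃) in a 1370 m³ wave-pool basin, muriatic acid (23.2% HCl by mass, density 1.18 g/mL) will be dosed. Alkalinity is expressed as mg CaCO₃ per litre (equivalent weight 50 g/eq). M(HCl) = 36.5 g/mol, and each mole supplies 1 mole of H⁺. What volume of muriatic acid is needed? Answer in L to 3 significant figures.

387 L

Volume: 1370 m³ = 1,370,000 L.
Alkalinity to neutralize: (186 − 80) = 106 mg/L as CaCO₃ × 1,370,000 L = 145,200 g as CaCO₃.
Equivalents of H⁺ required: 145,200 ÷ 50 g/eq = 2904 eq = 2904 mol HCl.
Mass of HCl: 2904 × 36.5 = 106,000 g.
Mass of 23.2% solution: 106,000 / 0.232 = 456,900 g.
Volume: 456,900 g ÷ 1.18 g/mL = 387,200 mL.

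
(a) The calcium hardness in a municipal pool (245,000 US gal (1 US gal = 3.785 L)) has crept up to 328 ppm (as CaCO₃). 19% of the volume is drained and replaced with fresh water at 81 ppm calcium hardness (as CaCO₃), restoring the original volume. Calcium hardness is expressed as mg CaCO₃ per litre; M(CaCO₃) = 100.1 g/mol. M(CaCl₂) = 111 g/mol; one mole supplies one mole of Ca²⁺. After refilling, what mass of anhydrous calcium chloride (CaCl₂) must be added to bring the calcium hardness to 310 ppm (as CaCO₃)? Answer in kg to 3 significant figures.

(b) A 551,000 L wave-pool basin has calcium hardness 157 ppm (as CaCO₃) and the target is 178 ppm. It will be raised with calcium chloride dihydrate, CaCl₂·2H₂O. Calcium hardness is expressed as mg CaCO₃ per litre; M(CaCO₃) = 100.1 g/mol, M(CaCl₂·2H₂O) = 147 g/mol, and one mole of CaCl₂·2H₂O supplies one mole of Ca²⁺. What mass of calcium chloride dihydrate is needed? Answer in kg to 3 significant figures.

(a) 29.7 kg; (b) 17.0 kg

(a) Volume: 245,000 US gal × 3.785 L/gal = 927,325 L.
(a) After draining 19% and refilling: 328 × 0.81 + 81 × 0.19 = 281.07 ppm.
(a) Deficit to target: 310 − 281.07 = 28.93 mg/L.
(a) As CaCO₃: 28.93 mg/L × 927,325 L = 26,830 g; ÷ 100.1 = 268 mol Ca²⁺.
(a) Mass: 268 × 111 = 29,750 g.

(b) Hardness to add: (178 − 157) = 21 mg/L as CaCO₃ × 551,000 L = 11,570 g as CaCO₃.
(b) Moles of Ca²⁺ (1 mol Ca²⁺ ≡ 1 mol CaCO₃): 11,570 / 100.1 g/mol = 115.6 mol.
(b) Mass of CaCl₂·2H₂O: 115.6 × 147 = 16,990 g.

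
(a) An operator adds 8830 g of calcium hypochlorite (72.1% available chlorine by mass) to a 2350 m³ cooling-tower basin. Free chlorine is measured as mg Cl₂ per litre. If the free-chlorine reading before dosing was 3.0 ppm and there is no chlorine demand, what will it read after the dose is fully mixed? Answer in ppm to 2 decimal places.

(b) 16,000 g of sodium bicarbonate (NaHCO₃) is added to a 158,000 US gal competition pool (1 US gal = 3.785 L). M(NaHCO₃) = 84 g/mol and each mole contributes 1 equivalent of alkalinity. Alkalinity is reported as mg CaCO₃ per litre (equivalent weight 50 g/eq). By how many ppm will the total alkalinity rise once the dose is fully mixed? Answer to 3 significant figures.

(a) 5.71 ppm; (b) 15.9 ppm

(a) Volume: 2350 m³ = 2,350,000 L.
(a) Available chlorine delivered: 8830 g × 0.721 = 6366 g as Cl₂.
(a) Concentration rise: 6366 g / 2,350,000 L = 2.709 mg/L = 2.71 ppm.
(a) Final FC: 3.0 + 2.71 = 5.71 ppm.

(b) Volume: 158,000 US gal × 3.785 L/gal = 598,030 L.
(b) Moles of NaHCO₃: 16,000 g ÷ 84 g/mol = 190.5 mol → 190.5 eq of alkalinity.
(b) As CaCO₃: 190.5 eq × 50 g/eq = 9524 g.
(b) Rise: 9524 g / 598,030 L × 1000 = 15.93 mg/L.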